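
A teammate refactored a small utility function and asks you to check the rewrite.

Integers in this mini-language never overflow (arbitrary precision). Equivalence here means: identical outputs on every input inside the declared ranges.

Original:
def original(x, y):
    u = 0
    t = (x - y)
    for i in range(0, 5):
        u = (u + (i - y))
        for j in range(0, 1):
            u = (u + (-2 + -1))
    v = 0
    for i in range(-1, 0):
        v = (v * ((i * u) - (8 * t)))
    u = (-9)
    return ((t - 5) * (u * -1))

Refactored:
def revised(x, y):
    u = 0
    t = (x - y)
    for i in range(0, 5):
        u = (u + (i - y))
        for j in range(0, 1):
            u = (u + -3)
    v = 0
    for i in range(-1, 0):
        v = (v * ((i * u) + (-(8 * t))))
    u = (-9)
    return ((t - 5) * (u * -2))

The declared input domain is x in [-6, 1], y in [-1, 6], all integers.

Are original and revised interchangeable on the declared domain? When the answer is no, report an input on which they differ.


At x=-6, y=-1: original gives -90, revised gives -180.
verdict: not equivalent; witness: x=-6, y=-1


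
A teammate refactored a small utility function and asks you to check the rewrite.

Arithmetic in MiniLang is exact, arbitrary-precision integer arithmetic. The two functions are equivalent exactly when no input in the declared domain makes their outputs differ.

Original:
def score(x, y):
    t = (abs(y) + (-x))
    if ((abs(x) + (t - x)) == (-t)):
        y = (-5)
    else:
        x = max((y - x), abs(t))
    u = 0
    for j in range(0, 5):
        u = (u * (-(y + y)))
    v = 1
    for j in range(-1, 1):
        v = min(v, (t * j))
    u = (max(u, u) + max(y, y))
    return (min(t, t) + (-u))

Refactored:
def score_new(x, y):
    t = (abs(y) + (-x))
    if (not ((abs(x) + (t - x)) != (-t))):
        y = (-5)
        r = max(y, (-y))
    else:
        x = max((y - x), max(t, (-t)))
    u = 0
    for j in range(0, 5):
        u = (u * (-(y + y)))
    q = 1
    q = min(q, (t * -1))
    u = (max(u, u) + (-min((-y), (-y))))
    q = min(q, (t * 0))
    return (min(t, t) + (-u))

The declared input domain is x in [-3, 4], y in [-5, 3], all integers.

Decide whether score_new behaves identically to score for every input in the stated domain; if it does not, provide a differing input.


This is a faithful refactor — local variable names differ, arithmetic usage differs, comparison usage differs, min/max/abs usage differs, boolean connective usage differs, statement counts differ, constant usage differs, loop structure differs, but the computed results match everywhere.
Tracing x=0, y=3: score: t=3, then ((abs(x) + (t - x)) == (-t)) is false, then x=3, then u=0, then (j=0), then u=0, then (j=1), then u=0, then (j=2), then u=0, then (j=3), then u=0, then (j=4), then u=0, then v=1, then (j=-1), then v=-3, then (j=0), then v=-3, then u=3, then returns 0 | score_new: t=3, then (not ((abs(x) + (t - x)) != (-t))) is false, then x=3, then u=0, then (j=0), then u=0, then (j=1), then u=0, then (j=2), then u=0, then (j=3), then u=0, then (j=4), then u=0, then q=1, then q=-3, then u=3, then q=-3, then returns 0 — matching result 0.
Checked all 72 inputs in the declared domain: the outputs agree on every one.
verdict: equivalent


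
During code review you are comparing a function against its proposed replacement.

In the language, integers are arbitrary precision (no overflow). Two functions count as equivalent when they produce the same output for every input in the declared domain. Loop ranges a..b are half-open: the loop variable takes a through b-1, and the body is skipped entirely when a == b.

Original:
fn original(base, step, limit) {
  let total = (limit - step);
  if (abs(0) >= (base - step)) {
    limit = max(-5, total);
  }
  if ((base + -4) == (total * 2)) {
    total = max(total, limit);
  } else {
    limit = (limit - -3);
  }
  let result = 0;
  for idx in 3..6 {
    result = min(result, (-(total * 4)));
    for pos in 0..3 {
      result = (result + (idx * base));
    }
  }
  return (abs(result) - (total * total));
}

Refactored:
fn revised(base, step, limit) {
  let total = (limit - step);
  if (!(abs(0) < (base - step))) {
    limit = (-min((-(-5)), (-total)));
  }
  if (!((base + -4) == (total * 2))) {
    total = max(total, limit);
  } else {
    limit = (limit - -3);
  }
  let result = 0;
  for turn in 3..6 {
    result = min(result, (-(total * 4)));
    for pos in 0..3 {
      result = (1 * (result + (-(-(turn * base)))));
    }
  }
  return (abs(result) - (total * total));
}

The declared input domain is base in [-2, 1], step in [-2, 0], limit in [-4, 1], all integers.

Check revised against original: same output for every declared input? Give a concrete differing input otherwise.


One difference looks behavioral, but it never changes the outcome for any declared input; all 72 inputs agree.
verdict: equivalent


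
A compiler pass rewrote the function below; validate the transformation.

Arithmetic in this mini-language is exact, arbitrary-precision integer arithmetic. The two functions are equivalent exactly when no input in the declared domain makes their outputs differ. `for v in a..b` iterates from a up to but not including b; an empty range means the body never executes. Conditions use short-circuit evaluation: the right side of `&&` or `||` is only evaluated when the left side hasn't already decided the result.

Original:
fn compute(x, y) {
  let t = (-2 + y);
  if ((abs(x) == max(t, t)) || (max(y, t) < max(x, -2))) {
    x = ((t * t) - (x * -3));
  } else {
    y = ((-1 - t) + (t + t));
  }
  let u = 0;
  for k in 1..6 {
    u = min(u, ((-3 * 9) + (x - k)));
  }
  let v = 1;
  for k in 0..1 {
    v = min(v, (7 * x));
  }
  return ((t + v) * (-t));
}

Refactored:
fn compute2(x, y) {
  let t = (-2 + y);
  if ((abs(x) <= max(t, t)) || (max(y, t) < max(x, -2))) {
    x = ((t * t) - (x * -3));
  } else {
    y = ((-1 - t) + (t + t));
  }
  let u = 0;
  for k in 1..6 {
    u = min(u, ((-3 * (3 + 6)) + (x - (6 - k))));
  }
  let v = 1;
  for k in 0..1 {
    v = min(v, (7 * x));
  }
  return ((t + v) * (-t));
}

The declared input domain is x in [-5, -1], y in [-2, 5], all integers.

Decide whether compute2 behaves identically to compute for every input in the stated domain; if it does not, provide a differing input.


Evaluate both at x=-2, y=5.
compute: t := 3 | ((abs(x) == max(t, t)) || (max(y, t) < max(x, -2))): false | y := 2 | u := 0 | iter k=1: | u := -30 | iter k=2: | u := -31 | iter k=3: | u := -32 | iter k=4: | u := -33 | iter k=5: | u := -34 | v := 1 | iter k=0: | v := -14 | result 33
compute2: t := 3 | ((abs(x) <= max(t, t)) || (max(y, t) < max(x, -2))): true | x := 3 | u := 0 | iter k=1: | u := -29 | iter k=2: | u := -29 | iter k=3: | u := -29 | iter k=4: | u := -29 | iter k=5: | u := -29 | v := 1 | iter k=0: | v := 1 | result -12
33 against -12: the behavior changed.
verdict: not equivalent; witness: x=-2, y=5


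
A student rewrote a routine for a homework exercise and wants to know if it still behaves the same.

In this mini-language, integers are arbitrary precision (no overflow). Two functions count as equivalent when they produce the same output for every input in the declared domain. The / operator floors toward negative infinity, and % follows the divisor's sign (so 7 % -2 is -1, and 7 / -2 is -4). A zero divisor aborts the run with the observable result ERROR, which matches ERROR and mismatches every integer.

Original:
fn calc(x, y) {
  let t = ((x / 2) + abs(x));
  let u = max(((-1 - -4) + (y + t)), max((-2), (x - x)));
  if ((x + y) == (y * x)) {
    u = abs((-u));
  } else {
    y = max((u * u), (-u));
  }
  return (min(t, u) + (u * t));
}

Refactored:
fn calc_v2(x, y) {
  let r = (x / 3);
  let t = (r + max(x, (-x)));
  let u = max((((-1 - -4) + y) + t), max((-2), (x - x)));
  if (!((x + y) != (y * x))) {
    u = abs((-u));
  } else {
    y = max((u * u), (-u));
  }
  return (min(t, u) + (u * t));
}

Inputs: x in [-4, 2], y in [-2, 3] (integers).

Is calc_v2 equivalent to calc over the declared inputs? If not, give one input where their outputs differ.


Try x=-3, y=-2.
calc: t=1, then u=2, then ((x + y) == (y * x)) is false, then y=4, then returns 3
calc_v2: r=-1, then t=2, then u=3, then (!((x + y) != (y * x))) is false, then y=9, then returns 8
3 != 8, so the rewrite changes behavior.
verdict: not equivalent; witness: x=-3, y=-2


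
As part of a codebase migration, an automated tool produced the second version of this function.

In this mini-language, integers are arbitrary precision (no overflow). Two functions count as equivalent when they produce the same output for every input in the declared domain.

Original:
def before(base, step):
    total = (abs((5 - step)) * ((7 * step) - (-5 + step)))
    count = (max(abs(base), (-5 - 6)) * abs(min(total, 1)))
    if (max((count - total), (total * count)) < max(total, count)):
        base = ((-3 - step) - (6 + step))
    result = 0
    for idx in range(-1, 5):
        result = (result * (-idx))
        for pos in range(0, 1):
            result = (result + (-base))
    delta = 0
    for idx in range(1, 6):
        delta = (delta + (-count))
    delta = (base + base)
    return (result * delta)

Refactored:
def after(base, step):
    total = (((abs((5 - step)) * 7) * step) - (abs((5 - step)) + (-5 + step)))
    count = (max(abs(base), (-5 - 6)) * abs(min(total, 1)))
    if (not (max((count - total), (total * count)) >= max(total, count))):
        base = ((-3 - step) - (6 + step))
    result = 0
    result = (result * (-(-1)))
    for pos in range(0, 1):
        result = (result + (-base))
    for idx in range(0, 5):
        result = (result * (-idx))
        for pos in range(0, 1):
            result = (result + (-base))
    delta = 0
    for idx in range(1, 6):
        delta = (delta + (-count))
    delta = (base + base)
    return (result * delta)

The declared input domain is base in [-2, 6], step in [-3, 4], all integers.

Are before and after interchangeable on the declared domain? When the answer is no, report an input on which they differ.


The rewrite breaks on base=0, step=0, where the results are -1458 and 0.
before: total = 25; count = 0; (max((count - total), (total * count)) < max(total, count)) -> true; base = -9; result = 0; [idx=-1]; result = 0; [pos=0]; result = 9; [idx=0]; result = 0; [pos=0]; result = 9; [idx=1]; result = -9; [pos=0]; result = 0; [idx=2]; result = 0; [pos=0]; result = 9; [idx=3]; result = -27; [pos=0]; result = -18; [idx=4]; result = 72; [pos=0]; result = 81; delta = 0; [idx=1]; delta = 0; [idx=2]; delta = 0; [idx=3]; delta = 0; [idx=4]; delta = 0; [idx=5]; delta = 0; delta = -18; return -1458
after: total = 0; count = 0; (not (max((count - total), (total * count)) >= max(total, count))) -> false; result = 0; result = 0; [pos=0]; result = 0; [idx=0]; result = 0; [pos=0]; result = 0; [idx=1]; result = 0; [pos=0]; result = 0; [idx=2]; result = 0; [pos=0]; result = 0; [idx=3]; result = 0; [pos=0]; result = 0; [idx=4]; result = 0; [pos=0]; result = 0; delta = 0; [idx=1]; delta = 0; [idx=2]; delta = 0; [idx=3]; delta = 0; [idx=4]; delta = 0; [idx=5]; delta = 0; delta = 0; return 0
verdict: not equivalent; witness: base=0, step=0


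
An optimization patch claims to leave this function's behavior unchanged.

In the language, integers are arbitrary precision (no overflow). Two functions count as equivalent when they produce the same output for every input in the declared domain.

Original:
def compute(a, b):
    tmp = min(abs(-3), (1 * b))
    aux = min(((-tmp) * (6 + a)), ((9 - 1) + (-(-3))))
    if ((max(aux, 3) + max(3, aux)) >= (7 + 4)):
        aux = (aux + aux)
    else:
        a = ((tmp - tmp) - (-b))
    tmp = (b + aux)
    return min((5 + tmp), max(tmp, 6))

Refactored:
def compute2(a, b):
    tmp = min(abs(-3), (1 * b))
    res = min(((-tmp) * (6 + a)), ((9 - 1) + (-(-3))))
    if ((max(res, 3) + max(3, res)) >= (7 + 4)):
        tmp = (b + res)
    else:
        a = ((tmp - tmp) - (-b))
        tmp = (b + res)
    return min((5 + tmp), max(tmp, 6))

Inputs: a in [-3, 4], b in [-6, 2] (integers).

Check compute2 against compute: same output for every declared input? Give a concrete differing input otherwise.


There is a counterexample at a=-3, b=-6: 16 on one side, 6 on the other.
compute: tmp=-6, then aux=11, then ((max(aux, 3) + max(3, aux)) >= (7 + 4)) is true, then aux=22, then tmp=16, then returns 16
compute2: tmp=-6, then res=11, then ((max(res, 3) + max(3, res)) >= (7 + 4)) is true, then tmp=5, then returns 6
verdict: not equivalent; witness: a=-3, b=-6


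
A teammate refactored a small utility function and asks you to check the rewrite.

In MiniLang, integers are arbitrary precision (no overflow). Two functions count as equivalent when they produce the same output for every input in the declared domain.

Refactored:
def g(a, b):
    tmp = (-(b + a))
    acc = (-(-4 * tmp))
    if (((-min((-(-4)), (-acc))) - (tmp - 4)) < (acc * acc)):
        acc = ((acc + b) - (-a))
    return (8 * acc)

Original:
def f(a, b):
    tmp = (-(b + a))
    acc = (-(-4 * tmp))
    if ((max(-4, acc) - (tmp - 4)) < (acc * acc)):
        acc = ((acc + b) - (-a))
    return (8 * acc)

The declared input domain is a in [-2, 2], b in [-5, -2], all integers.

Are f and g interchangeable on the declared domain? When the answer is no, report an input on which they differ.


Behavior is preserved: although min/max/abs usage differs, the outputs never diverge.
As a probe, take a=0, b=-4: f runs tmp := 4 | acc := 16 | ((max(-4, acc) - (tmp - 4)) < (acc * acc)): true | acc := 12 | result 96; g runs tmp := 4 | acc := 16 | (((-min((-(-4)), (-acc))) - (tmp - 4)) < (acc * acc)): true | acc := 12 | result 96; both end at 96.
Across all 20 domain points the two functions coincide.
verdict: equivalent


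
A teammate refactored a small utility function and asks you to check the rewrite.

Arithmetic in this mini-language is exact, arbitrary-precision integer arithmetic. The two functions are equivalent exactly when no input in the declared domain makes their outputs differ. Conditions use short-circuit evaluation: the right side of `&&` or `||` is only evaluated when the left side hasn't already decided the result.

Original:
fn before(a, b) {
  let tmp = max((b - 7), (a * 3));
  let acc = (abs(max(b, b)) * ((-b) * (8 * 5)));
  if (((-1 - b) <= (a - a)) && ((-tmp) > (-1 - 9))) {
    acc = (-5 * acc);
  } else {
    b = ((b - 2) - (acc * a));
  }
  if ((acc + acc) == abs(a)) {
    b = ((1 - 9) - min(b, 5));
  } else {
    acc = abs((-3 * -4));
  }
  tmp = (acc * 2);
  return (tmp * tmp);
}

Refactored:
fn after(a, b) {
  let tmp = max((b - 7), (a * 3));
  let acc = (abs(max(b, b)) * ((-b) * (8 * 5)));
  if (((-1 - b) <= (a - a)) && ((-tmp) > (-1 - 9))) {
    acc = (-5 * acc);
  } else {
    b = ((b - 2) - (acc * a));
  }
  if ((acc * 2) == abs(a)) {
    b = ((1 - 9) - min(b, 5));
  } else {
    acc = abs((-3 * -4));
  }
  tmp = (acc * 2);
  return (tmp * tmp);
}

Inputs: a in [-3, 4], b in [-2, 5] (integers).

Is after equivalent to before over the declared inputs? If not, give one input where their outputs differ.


Equivalent — the differences include arithmetic usage differs; also constant usage differs, yet no declared input distinguishes the two.
Spot check at a=2, b=-2 — before: tmp := 6 | acc := 160 | (((-1 - b) <= (a - a)) && ((-tmp) > (-1 - 9))): false | b := -324 | ((acc + acc) == abs(a)): false | acc := 12 | tmp := 24 | result 576. after: tmp := 6 | acc := 160 | (((-1 - b) <= (a - a)) && ((-tmp) > (-1 - 9))): false | b := -324 | ((acc * 2) == abs(a)): false | acc := 12 | tmp := 24 | result 576. Both give 576.
Across all 64 domain points the two functions coincide.
verdict: equivalent


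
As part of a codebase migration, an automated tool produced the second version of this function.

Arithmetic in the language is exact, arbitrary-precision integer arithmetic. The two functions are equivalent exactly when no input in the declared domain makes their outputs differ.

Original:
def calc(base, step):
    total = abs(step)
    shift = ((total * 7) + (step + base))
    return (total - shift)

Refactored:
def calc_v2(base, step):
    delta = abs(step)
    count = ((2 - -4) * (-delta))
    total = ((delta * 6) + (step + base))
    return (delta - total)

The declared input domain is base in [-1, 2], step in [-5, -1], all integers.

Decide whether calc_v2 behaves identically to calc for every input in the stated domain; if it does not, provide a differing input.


Take base=-1, step=-5.
calc: total becomes 5; next shift becomes 29; next final value -24
calc_v2: delta becomes 5; next count becomes -30; next total becomes 24; next final value -19
-24 vs -19 — the two versions disagree here.
verdict: not equivalent; witness: base=-1, step=-5


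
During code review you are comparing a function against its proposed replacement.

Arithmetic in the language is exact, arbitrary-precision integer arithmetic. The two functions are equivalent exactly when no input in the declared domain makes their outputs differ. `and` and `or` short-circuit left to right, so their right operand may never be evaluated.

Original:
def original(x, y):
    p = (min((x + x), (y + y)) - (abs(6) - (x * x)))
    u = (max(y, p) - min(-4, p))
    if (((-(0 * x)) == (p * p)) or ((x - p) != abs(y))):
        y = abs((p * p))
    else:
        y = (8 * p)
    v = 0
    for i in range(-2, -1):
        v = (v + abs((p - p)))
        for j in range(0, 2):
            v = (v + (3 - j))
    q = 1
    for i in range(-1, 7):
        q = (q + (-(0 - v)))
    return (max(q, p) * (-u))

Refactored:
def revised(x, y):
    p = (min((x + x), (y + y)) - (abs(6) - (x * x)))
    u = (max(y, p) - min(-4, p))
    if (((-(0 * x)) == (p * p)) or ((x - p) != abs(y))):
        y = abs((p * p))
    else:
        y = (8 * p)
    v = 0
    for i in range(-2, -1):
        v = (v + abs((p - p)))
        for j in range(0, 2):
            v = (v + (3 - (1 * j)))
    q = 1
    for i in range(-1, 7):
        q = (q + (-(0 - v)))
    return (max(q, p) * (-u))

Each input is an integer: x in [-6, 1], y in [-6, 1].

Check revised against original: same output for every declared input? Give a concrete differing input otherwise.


Reading the diff, among the changes: arithmetic usage differs, plus constant usage differs.
As a probe, take x=-6, y=-3: original runs p=18, then u=22, then (((-(0 * x)) == (p * p)) or ((x - p) != abs(y))) is true, then y=324, then v=0, then (i=-2), then v=0, then (j=0), then v=3, then (j=1), then v=5, then q=1, then (i=-1), then q=6, then (i=0), then q=11, then (i=1), then q=16, then (i=2), then q=21, then (i=3), then q=26, then (i=4), then q=31, then (i=5), then q=36, then (i=6), then q=41, then returns -902; revised runs p=18, then u=22, then (((-(0 * x)) == (p * p)) or ((x - p) != abs(y))) is true, then y=324, then v=0, then (i=-2), then v=0, then (j=0), then v=3, then (j=1), then v=5, then q=1, then (i=-1), then q=6, then (i=0), then q=11, then (i=1), then q=16, then (i=2), then q=21, then (i=3), then q=26, then (i=4), then q=31, then (i=5), then q=36, then (i=6), then q=41, then returns -902; both end at -902.
An exhaustive pass over the 64 declared inputs shows identical outputs.
verdict: equivalent


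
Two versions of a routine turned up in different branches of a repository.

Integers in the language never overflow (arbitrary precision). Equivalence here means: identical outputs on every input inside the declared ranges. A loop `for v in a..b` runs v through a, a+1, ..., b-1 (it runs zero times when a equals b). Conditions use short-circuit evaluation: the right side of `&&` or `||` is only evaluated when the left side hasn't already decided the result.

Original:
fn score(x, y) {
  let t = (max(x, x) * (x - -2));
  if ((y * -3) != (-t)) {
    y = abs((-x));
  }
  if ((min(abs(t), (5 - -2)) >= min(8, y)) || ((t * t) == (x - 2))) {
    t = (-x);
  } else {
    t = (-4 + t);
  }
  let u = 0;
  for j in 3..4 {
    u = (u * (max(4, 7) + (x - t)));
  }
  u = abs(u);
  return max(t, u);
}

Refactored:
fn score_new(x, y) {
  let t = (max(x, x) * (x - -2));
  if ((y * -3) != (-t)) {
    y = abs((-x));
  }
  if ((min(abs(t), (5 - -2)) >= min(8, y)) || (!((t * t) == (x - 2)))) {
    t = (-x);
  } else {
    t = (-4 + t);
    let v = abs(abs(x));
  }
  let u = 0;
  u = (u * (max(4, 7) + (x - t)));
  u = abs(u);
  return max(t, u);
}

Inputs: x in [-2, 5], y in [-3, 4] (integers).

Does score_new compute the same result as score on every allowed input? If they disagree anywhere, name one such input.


Evaluate both at x=-2, y=-3.
score: t becomes 0; next ((y * -3) != (-t)) evaluates to true; next y becomes 2; next ((min(abs(t), (5 - -2)) >= min(8, y)) || ((t * t) == (x - 2))) evaluates to false; next t becomes -4; next u becomes 0; next at j=3:; next u becomes 0; next u becomes 0; next final value 0
score_new: t becomes 0; next ((y * -3) != (-t)) evaluates to true; next y becomes 2; next ((min(abs(t), (5 - -2)) >= min(8, y)) || (!((t * t) == (x - 2)))) evaluates to true; next t becomes 2; next u becomes 0; next u becomes 0; next u becomes 0; next final value 2
0 != 2, so the rewrite changes behavior.
verdict: not equivalent; witness: x=-2, y=-3


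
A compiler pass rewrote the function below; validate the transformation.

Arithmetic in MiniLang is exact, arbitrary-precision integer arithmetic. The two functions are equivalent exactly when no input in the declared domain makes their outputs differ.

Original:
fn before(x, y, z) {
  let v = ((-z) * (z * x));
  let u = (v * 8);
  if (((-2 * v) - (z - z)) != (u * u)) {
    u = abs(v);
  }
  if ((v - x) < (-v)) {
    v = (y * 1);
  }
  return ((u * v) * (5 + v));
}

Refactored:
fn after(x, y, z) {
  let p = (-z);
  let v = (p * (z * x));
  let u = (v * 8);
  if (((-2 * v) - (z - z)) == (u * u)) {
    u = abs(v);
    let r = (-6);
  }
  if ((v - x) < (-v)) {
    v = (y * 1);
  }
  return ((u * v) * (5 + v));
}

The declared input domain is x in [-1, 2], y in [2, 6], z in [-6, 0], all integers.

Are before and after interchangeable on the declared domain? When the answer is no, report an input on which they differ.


Input x=-1, y=2, z=-6: 53136 from before versus 425088 from after.
verdict: not equivalent; witness: x=-1, y=2, z=-6


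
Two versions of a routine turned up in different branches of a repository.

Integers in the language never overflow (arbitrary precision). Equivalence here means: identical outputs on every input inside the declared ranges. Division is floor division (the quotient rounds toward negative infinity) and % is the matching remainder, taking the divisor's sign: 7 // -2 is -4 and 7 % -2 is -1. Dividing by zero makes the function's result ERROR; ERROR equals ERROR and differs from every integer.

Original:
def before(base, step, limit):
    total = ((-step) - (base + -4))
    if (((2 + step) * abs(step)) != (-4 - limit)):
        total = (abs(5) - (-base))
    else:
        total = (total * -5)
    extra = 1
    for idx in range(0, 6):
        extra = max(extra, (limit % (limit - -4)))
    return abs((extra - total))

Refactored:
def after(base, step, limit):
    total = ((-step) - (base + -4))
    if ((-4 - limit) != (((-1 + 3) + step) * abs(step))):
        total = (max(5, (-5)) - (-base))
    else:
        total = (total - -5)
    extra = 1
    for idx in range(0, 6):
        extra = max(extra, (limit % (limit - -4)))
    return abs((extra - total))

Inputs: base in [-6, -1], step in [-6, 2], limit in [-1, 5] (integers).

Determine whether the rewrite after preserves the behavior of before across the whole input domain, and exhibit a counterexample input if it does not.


base=-6, step=-4, limit=4 yields 74 from before but 15 from after.
verdict: not equivalent; witness: base=-6, step=-4, limit=4


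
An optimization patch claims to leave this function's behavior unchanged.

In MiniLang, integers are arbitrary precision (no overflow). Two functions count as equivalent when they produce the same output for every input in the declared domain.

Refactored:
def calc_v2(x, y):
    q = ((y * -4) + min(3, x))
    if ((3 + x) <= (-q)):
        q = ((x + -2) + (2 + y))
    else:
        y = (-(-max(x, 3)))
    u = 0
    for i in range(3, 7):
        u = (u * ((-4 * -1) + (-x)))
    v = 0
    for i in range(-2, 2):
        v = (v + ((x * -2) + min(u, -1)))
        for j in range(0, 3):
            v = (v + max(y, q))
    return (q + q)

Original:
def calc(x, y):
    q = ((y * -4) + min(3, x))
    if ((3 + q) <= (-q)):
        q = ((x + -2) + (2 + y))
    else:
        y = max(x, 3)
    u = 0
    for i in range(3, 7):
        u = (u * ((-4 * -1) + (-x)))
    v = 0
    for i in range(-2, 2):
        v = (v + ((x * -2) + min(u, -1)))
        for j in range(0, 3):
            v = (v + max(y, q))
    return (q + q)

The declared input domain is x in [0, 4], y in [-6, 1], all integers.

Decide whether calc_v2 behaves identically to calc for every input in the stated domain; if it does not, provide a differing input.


Run the pair on x=1, y=1.
calc: q becomes -3; next ((3 + q) <= (-q)) evaluates to true; next q becomes 2; next u becomes 0; next at i=3:; next u becomes 0; next at i=4:; next u becomes 0; next at i=5:; next u becomes 0; next at i=6:; next u becomes 0; next v becomes 0; next at i=-2:; next v becomes -3; next at j=0:; next v becomes -1; next at j=1:; next v becomes 1; next at j=2:; next v becomes 3; next at i=-1:; next v becomes 0; next at j=0:; next v becomes 2; next at j=1:; next v becomes 4; next at j=2:; next v becomes 6; next at i=0:; next v becomes 3; next at j=0:; next v becomes 5; next at j=1:; next v becomes 7; next at j=2:; next v becomes 9; next at i=1:; next v becomes 6; next at j=0:; next v becomes 8; next at j=1:; next v becomes 10; next at j=2:; next v becomes 12; next final value 4
calc_v2: q becomes -3; next ((3 + x) <= (-q)) evaluates to false; next y becomes 3; next u becomes 0; next at i=3:; next u becomes 0; next at i=4:; next u becomes 0; next at i=5:; next u becomes 0; next at i=6:; next u becomes 0; next v becomes 0; next at i=-2:; next v becomes -3; next at j=0:; next v becomes 0; next at j=1:; next v becomes 3; next at j=2:; next v becomes 6; next at i=-1:; next v becomes 3; next at j=0:; next v becomes 6; next at j=1:; next v becomes 9; next at j=2:; next v becomes 12; next at i=0:; next v becomes 9; next at j=0:; next v becomes 12; next at j=1:; next v becomes 15; next at j=2:; next v becomes 18; next at i=1:; next v becomes 15; next at j=0:; next v becomes 18; next at j=1:; next v becomes 21; next at j=2:; next v becomes 24; next final value -6
4 vs -6 — the two versions disagree here.
verdict: not equivalent; witness: x=1, y=1


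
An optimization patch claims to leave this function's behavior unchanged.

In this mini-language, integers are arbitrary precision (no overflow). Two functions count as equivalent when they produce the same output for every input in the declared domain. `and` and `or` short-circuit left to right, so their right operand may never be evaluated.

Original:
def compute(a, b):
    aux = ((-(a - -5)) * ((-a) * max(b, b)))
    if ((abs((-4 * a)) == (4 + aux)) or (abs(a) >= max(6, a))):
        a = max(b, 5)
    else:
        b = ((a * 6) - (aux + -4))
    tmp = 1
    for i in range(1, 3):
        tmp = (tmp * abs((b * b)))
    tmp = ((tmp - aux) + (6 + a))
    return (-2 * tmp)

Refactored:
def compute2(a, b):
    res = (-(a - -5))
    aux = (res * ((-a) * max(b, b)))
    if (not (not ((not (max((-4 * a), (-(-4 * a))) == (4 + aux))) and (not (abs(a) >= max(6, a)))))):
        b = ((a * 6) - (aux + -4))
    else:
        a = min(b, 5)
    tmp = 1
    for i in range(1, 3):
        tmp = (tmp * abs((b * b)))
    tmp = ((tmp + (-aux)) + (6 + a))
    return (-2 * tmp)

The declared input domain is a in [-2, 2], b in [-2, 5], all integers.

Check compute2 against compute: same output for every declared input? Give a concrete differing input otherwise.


There is a counterexample at a=-1, b=0: -22 on one side, -12 on the other.
compute: aux = 0; ((abs((-4 * a)) == (4 + aux)) or (abs(a) >= max(6, a))) -> true; a = 5; tmp = 1; [i=1]; tmp = 0; [i=2]; tmp = 0; tmp = 11; return -22
compute2: res = -4; aux = 0; (not (not ((not (max((-4 * a), (-(-4 * a))) == (4 + aux))) and (not (abs(a) >= max(6, a)))))) -> false; a = 0; tmp = 1; [i=1]; tmp = 0; [i=2]; tmp = 0; tmp = 6; return -12
verdict: not equivalent; witness: a=-1, b=0


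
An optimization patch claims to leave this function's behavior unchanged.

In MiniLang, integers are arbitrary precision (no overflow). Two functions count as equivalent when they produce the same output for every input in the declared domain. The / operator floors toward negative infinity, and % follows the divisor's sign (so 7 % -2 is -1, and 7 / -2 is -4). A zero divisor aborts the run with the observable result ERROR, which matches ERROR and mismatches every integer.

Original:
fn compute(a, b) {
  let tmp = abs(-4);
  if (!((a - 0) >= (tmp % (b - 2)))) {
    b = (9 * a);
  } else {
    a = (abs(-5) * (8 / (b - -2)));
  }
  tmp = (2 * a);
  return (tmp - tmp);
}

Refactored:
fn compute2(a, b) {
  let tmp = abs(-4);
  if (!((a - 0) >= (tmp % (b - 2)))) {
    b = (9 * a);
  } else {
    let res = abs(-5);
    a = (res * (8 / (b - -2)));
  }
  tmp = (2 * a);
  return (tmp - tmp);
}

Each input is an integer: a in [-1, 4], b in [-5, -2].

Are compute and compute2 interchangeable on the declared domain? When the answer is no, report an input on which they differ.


Equivalent — the differences include local variable names differ, statement counts differ, yet no declared input distinguishes the two.
Tracing a=3, b=-5: compute: tmp becomes 4; next (!((a - 0) >= (tmp % (b - 2)))) evaluates to false; next a becomes -15; next tmp becomes -30; next final value 0 | compute2: tmp becomes 4; next (!((a - 0) >= (tmp % (b - 2)))) evaluates to false; next res becomes 5; next a becomes -15; next tmp becomes -30; next final value 0 — matching result 0.
Every one of the 24 inputs gives matching results.
verdict: equivalent


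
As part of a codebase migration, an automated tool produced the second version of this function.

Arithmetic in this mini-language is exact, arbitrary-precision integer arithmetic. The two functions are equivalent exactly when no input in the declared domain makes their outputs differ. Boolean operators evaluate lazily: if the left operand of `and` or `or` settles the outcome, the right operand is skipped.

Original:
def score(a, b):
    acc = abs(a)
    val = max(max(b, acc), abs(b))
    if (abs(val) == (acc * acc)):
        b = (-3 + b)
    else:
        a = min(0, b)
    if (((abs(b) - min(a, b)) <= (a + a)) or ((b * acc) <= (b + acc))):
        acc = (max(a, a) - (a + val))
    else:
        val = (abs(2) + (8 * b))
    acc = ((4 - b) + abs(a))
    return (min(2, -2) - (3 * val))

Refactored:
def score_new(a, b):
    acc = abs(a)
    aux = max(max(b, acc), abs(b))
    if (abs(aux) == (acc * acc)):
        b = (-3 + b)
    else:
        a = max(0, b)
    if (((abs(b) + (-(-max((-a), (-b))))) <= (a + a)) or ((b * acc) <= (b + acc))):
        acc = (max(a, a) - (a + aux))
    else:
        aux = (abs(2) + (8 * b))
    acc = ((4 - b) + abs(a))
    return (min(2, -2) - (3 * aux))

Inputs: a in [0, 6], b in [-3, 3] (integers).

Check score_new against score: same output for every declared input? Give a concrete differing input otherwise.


Input a=2, b=3: -80 from score versus -11 from score_new.
verdict: not equivalent; witness: a=2, b=3


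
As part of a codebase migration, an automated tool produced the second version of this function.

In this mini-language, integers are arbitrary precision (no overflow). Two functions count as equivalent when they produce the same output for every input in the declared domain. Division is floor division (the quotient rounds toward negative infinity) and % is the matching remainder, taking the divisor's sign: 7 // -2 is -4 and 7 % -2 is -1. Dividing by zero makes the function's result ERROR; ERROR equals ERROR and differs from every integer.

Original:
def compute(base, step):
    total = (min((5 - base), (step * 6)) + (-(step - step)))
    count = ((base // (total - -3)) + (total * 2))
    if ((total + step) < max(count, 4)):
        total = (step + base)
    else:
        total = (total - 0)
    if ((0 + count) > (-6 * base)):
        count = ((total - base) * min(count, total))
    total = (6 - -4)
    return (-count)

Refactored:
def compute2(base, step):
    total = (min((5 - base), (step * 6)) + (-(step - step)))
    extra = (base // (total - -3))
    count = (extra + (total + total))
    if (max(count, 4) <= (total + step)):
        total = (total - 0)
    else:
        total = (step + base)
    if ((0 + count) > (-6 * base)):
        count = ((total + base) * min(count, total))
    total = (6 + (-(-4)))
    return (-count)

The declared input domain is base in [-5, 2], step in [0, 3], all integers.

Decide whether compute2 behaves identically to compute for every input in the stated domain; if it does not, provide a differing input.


Not equivalent: base=-2, step=3 separates them (-3 vs 1).
compute: total=7, then count=13, then ((total + step) < max(count, 4)) is true, then total=1, then ((0 + count) > (-6 * base)) is true, then count=3, then total=10, then returns -3
compute2: total=7, then extra=-1, then count=13, then (max(count, 4) <= (total + step)) is false, then total=1, then ((0 + count) > (-6 * base)) is true, then count=-1, then total=10, then returns 1
verdict: not equivalent; witness: base=-2, step=3


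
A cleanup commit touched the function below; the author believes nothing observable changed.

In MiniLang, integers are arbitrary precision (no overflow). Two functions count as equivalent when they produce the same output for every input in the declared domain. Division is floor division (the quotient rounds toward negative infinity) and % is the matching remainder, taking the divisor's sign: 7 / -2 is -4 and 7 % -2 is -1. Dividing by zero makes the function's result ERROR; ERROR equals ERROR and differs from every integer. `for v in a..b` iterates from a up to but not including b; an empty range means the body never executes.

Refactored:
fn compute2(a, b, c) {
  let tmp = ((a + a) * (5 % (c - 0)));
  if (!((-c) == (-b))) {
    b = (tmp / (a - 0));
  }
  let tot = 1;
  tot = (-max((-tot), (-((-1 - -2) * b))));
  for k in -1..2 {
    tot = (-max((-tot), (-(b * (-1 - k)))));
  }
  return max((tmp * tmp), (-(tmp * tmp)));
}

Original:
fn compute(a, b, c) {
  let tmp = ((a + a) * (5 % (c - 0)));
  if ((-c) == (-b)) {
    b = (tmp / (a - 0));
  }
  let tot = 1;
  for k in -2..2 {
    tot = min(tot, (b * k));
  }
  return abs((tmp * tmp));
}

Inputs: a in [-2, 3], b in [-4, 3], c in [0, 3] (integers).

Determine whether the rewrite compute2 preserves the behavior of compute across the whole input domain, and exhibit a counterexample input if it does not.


Evaluate both at a=0, b=-4, c=1.
compute: tmp becomes 0; next ((-c) == (-b)) evaluates to false; next tot becomes 1; next at k=-2:; next tot becomes 1; next at k=-1:; next tot becomes 1; next at k=0:; next tot becomes 0; next at k=1:; next tot becomes -4; next final value 0
compute2: tmp becomes 0; next (!((-c) == (-b))) evaluates to true; next hits division by zero so the output is ERROR
0 vs ERROR — the two versions disagree here.
verdict: not equivalent; witness: a=0, b=-4, c=1


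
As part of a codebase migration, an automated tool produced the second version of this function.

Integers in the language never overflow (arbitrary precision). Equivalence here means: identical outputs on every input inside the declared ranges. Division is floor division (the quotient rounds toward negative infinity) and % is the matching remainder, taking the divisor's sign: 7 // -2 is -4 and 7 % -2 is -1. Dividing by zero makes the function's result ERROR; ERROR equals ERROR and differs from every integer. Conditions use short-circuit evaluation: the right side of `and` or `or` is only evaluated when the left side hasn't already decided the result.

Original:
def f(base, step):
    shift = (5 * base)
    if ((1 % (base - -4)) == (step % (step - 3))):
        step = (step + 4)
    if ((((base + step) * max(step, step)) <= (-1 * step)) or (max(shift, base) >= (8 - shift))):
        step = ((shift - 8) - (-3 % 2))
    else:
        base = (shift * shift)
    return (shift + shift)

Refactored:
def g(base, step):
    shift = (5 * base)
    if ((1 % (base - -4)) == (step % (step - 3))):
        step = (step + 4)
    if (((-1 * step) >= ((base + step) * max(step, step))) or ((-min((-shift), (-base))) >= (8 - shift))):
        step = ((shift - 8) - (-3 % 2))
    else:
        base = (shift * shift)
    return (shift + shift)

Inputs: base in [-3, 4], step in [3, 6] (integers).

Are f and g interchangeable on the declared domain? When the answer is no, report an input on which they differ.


The two are interchangeable: min/max/abs usage differs; also comparison usage differs, and every declared input agrees.
Spot check at base=0, step=5 — f: shift = 0; ((1 % (base - -4)) == (step % (step - 3))) -> true; step = 9; ((((base + step) * max(step, step)) <= (-1 * step)) or (max(shift, base) >= (8 - shift))) -> false; base = 0; return 0. g: shift = 0; ((1 % (base - -4)) == (step % (step - 3))) -> true; step = 9; (((-1 * step) >= ((base + step) * max(step, step))) or ((-min((-shift), (-base))) >= (8 - shift))) -> false; base = 0; return 0. Both give 0.
Across all 32 domain points the two functions coincide.
verdict: equivalent


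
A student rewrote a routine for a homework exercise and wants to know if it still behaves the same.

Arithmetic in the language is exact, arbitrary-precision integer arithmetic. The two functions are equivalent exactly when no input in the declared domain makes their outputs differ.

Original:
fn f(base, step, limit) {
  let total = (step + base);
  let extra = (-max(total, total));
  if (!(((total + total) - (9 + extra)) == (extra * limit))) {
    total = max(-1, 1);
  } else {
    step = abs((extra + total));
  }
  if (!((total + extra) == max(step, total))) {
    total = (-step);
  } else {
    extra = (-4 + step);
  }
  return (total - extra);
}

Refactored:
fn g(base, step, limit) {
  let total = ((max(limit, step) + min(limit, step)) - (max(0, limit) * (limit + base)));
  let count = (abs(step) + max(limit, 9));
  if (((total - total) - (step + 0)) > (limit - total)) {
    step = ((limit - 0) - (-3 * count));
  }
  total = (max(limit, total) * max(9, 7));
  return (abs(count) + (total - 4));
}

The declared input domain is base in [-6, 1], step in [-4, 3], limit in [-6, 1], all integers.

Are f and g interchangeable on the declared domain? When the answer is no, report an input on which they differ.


Consider the input base=-6, step=-4, limit=-6.
f: total := -10 | extra := 10 | (!(((total + total) - (9 + extra)) == (extra * limit))): true | total := 1 | (!((total + extra) == max(step, total))): true | total := 4 | result -6
g: total := -10 | count := 13 | (((total - total) - (step + 0)) > (limit - total)): false | total := -54 | result -45
-6 and -45 differ, so these are not the same function on this domain.
verdict: not equivalent; witness: base=-6, step=-4, limit=-6


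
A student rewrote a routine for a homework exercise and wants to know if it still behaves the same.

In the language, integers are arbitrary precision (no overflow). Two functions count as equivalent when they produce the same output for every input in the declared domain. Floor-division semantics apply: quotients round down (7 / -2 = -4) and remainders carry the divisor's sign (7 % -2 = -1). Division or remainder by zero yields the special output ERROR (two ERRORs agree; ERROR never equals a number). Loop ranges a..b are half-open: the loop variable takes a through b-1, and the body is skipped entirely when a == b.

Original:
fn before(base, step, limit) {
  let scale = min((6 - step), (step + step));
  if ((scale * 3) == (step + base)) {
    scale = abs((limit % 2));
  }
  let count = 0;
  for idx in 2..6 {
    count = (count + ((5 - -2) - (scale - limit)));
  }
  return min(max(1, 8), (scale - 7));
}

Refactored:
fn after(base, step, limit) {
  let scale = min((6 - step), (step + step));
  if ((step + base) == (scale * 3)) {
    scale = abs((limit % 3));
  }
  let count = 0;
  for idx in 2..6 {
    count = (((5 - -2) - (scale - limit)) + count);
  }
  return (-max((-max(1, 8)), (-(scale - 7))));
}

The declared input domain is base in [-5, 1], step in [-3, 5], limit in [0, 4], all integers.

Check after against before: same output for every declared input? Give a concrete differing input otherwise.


Run the pair on base=-5, step=-1, limit=2.
before: scale := -2 | ((scale * 3) == (step + base)): true | scale := 0 | count := 0 | iter idx=2: | count := 9 | iter idx=3: | count := 18 | iter idx=4: | count := 27 | iter idx=5: | count := 36 | result -7
after: scale := -2 | ((step + base) == (scale * 3)): true | scale := 2 | count := 0 | iter idx=2: | count := 7 | iter idx=3: | count := 14 | iter idx=4: | count := 21 | iter idx=5: | count := 28 | result -5
-7 vs -5 — the two versions disagree here.
verdict: not equivalent; witness: base=-5, step=-1, limit=2
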